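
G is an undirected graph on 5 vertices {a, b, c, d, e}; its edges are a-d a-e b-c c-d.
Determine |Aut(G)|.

The degree sequence is [2, 1, 2, 2, 1]; the two degree-1 vertices b and e are the ends of a path, so G = P_5. A path has exactly one nontrivial symmetry — reversal — giving Aut(G) of order 2.

2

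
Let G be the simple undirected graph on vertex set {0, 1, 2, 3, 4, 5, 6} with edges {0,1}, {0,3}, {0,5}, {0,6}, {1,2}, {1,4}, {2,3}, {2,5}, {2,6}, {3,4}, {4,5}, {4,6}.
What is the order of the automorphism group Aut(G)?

144

The vertices split by degree into {0, 2, 4} (degree 4) and {1, 3, 5, 6} (degree 3); every edge runs between the two parts, so G is the complete bipartite graph K_{3,4}. The parts have unequal sizes, so no automorphism swaps them; each part is permuted independently, giving S_4 × S_3 of order 4!·3! = 144.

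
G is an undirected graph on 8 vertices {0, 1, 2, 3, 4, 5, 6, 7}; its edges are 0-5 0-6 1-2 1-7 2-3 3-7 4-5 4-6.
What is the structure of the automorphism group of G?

G has two connected components, {1, 2, 3, 7} and {0, 4, 5, 6}; each is 2-regular, so G = C_4 ⊔ C_4. With two isomorphic components, Aut(G) = Aut(C_4) ≀ S_2 = (D_4 × D_4) ⋊ Z_2: permute each cycle by D_4, then optionally swap the two cycles. Order 2·(2·4)² = 128.

(D_4 × D_4) ⋊ Z_2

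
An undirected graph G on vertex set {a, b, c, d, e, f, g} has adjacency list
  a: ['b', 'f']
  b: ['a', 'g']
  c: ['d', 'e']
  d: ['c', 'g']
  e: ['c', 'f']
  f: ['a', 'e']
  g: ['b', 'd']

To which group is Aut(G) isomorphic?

Every vertex has degree 2 and the graph is connected, so G is the 7-cycle C_7. C_7 has 7 rotations and 7 reflections, so Aut(C_7) ≅ D_7 of order 14.

D_7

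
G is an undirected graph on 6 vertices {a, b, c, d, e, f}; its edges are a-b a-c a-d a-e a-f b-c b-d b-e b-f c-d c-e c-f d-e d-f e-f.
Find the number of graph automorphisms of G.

All 6 vertices are pairwise adjacent: G = K_6. Any permutation of the 6 vertices preserves K_6, so Aut(K_6) = S_6 of order 6! = 720.

720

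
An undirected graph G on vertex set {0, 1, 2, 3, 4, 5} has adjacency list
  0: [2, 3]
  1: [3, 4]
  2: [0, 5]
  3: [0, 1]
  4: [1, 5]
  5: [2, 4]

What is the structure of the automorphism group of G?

G is 2-regular and connected on 6 vertices, i.e. the cycle C_6. The automorphisms of the 6-cycle are exactly the symmetries of a regular 6-gon: the dihedral group D_6, |D_6| = 12.

the dihedral group of order 12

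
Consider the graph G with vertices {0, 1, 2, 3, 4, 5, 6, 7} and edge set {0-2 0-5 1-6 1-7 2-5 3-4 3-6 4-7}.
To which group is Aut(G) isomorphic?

G has two connected components, {1, 3, 4, 6, 7} and {0, 2, 5}; each is 2-regular, so G = C_5 ⊔ C_3. The components are non-isomorphic (different sizes), so Aut(G) = Aut(C_5) × Aut(C_3) = D_5 × D_3 of order 10·6 = 60.

D_5 × D_3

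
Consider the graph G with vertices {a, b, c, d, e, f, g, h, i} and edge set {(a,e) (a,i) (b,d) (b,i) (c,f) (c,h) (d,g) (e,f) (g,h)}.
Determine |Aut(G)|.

18

Every vertex has degree 2 and the graph is connected, so G is the 9-cycle C_9. The automorphisms of the 9-cycle are exactly the symmetries of a regular 9-gon: the dihedral group D_9, |D_9| = 18.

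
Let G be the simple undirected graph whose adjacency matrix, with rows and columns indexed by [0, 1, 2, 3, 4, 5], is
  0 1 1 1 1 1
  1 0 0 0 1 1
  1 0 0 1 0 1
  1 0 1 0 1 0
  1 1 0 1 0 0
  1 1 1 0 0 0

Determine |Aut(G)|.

10

Vertex 0 is the unique vertex of degree 5; the remaining 5 vertices each have degree 3 and induce a cycle, so G is the wheel on 6 vertices with hub 0. With the hub fixed, the remaining symmetry is that of the rim cycle C_5, giving the dihedral group D_5.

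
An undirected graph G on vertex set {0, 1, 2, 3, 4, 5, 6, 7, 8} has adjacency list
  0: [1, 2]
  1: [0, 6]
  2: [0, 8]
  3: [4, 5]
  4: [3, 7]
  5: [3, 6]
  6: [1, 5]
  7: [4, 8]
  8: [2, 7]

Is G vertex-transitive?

Yes

Every vertex has degree 2 and the graph is connected, so G is the 9-cycle C_9. C_9 has 9 rotations and 9 reflections, so Aut(C_9) ≅ D_9 of order 18. Under this action every vertex can be carried to every other, so G is vertex-transitive.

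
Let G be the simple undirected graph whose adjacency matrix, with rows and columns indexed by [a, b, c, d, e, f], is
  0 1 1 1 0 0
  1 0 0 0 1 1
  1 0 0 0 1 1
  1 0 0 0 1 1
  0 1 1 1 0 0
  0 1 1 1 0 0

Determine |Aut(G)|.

G is 3-regular and bipartite with parts {a, e, f} and {b, c, d} (each part is independent and every cross-pair is an edge), so G = K_{3,3}. Each part can be permuted independently (S_3 × S_3) and the two equal-size parts can also be swapped, giving (S_3 × S_3) ⋊ Z_2 of order 2·(3!)² = 72.

72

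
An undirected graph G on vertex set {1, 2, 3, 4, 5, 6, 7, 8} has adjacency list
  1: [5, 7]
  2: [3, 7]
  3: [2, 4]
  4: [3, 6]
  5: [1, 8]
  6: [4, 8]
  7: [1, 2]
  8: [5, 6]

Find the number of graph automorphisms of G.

G is 2-regular and connected on 8 vertices, i.e. the cycle C_8. The automorphisms of the 8-cycle are exactly the symmetries of a regular 8-gon: the dihedral group D_8, |D_8| = 16.

16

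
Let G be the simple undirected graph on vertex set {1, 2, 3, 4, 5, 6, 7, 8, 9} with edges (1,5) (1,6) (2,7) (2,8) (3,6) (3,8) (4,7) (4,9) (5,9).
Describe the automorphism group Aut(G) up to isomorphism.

the dihedral group of order 18

Every vertex has degree 2 and the graph is connected, so G is the 9-cycle C_9. C_9 has 9 rotations and 9 reflections, so Aut(C_9) ≅ D_9 of order 18.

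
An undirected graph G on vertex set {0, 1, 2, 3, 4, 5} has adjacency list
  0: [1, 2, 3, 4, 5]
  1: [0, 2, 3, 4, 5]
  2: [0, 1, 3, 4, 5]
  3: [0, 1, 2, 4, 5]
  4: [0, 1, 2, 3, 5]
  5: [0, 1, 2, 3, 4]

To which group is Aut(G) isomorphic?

S_6

Every vertex has degree 5, so G is the complete graph K_6. Every bijection on the vertex set is an automorphism of K_6; hence Aut(K_6) ≅ S_6, order 720.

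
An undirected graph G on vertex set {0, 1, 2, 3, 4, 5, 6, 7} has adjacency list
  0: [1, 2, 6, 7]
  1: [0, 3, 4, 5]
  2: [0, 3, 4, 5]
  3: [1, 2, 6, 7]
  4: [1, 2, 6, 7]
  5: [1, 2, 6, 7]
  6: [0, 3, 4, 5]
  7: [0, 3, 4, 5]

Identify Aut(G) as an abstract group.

(S_4 × S_4) ⋊ Z_2

G is 4-regular and bipartite with parts {0, 3, 4, 5} and {1, 2, 6, 7} (each part is independent and every cross-pair is an edge), so G = K_{4,4}. Aut(K_{4,4}) is the wreath product S_4 ≀ Z_2: permute within each part, then optionally swap the parts; |Aut| = 2·(4!)² = 1152.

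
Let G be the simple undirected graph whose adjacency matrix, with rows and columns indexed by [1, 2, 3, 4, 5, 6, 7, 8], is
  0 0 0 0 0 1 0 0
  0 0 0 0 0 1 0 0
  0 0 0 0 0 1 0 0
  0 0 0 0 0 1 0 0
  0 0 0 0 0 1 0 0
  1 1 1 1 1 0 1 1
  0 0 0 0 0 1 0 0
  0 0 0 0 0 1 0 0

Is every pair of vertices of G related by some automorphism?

Vertex 6 is the only vertex of degree 7, so every automorphism fixes it; G is not vertex-transitive.

No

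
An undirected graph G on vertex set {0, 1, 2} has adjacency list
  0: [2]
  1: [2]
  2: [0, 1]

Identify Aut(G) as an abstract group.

The degree sequence is [1, 1, 2]; the two degree-1 vertices 0 and 1 are the ends of a path, so G = P_3. The only nontrivial automorphism of a path is the end-to-end reflection, so Aut(G) ≅ Z_2.

the cyclic group of order 2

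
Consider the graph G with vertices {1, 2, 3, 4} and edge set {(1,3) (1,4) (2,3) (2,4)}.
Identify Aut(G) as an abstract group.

the dihedral group of order 8

Every vertex has degree 2 and the graph is connected, so G is the 4-cycle C_4. C_4 has 4 rotations and 4 reflections, so Aut(C_4) ≅ D_4 of order 8.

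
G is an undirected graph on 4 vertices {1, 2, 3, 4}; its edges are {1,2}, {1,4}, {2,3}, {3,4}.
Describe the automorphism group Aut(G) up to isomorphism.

the dihedral group of order 8

G is 2-regular and bipartite on 2^2 = 4 vertices with girth 4; it is the hypercube graph Q_2. The symmetry group of the 2-cube is the hyperoctahedral group B_2 = Z_2 ≀ S_2, of order 2^2·2! = 8.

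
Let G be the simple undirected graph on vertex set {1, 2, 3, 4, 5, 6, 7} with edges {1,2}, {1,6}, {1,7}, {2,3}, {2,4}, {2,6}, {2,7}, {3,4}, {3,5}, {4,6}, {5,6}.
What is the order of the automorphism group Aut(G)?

Degrees alone do not determine every vertex (e.g. 1 and 3 both have degree 3), but their neighbour-degree multisets differ: N(1) has degrees [2, 4, 5] while N(3) has degrees [2, 3, 5]. Repeating this refinement separates all vertices, so the only automorphism is the identity.

1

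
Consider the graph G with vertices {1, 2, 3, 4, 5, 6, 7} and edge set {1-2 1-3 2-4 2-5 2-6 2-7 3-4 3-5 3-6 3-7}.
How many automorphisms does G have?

240

The vertices split by degree into {2, 3} (degree 5) and {1, 4, 5, 6, 7} (degree 2); every edge runs between the two parts, so G is the complete bipartite graph K_{2,5}. Automorphisms preserve the bipartition setwise (since the parts differ in size) and act as S_2 × S_5 within it; |Aut| = 240.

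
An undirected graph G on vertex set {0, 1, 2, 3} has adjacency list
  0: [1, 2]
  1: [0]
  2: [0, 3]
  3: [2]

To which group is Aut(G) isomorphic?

the cyclic group of order 2

The degree sequence is [2, 1, 2, 1]; the two degree-1 vertices 1 and 3 are the ends of a path, so G = P_4. A path has exactly one nontrivial symmetry — reversal — giving Aut(G) of order 2.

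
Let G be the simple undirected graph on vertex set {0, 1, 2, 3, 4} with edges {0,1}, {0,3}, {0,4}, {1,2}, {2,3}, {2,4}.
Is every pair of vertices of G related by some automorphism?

No

Automorphisms preserve degree, but G has vertices of degree 2 and vertices of degree 3; no automorphism maps one to the other, so G is not vertex-transitive.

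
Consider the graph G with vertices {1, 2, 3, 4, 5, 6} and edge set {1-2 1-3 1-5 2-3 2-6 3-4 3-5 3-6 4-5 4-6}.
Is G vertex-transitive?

Vertex 3 is the only vertex of degree 5, so every automorphism fixes it; G is not vertex-transitive.

No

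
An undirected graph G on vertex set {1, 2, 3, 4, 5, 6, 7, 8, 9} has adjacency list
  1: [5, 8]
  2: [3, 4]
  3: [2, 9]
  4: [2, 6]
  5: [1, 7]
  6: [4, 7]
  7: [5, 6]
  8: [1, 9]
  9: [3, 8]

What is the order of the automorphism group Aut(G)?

Every vertex has degree 2 and the graph is connected, so G is the 9-cycle C_9. C_9 has 9 rotations and 9 reflections, so Aut(C_9) ≅ D_9 of order 18.

18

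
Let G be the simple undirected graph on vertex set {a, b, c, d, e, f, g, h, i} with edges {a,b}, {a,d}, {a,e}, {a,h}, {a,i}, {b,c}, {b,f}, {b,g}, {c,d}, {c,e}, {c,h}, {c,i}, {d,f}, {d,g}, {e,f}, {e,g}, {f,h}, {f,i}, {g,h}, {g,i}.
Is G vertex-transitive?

Automorphisms preserve degree, but G has vertices of degree 4 and vertices of degree 5; no automorphism maps one to the other, so G is not vertex-transitive.

No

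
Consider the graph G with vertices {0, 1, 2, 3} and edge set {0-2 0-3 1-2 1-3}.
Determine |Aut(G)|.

G is 2-regular and bipartite on 2^2 = 4 vertices with girth 4; it is the hypercube graph Q_2. Aut(Q_2) consists of the signed permutations of the 2 coordinate axes: 2! permutations times 2^2 sign flips, so |Aut| = 2^2·2! = 8.

8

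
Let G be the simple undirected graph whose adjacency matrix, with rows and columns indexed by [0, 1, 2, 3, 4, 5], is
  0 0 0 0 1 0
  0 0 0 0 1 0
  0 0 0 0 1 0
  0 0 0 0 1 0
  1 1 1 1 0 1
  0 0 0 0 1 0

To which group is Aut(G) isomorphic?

the symmetric group on 5 letters

Vertex 4 has degree 5 and every other vertex has degree 1, so G is the star K_{1,5} with centre 4. Any automorphism fixes the centre and permutes the 5 leaves freely, so Aut(G) ≅ S_5 of order 5! = 120.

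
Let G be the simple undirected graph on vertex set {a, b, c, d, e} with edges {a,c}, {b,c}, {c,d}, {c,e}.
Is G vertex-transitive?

No

Vertex c is the only vertex of degree 4, so every automorphism fixes it; G is not vertex-transitive.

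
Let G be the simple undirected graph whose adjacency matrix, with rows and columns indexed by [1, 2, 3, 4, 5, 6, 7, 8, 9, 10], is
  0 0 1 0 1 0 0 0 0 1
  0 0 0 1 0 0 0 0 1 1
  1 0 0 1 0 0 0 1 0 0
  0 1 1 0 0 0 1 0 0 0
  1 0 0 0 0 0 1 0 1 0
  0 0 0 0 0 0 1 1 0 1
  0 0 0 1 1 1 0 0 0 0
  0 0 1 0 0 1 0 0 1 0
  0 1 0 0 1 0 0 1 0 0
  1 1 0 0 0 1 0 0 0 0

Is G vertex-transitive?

G is 3-regular on 10 vertices with no triangles and no 4-cycles (girth 5): this is the Petersen graph. Viewing the Petersen graph as the Kneser graph K(5,2) — vertices are 2-subsets of {1,…,5}, edges join disjoint pairs — its automorphisms are exactly the permutations of the 5-element set, so Aut ≅ S_5 of order 120. This group acts transitively on the 10 vertices.

Yes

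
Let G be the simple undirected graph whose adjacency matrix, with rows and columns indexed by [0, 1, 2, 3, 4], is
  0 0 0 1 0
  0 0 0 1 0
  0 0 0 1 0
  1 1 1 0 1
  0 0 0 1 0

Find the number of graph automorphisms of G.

24

Vertex 3 has degree 4 and every other vertex has degree 1, so G is the star K_{1,4} with centre 3. Any automorphism fixes the centre and permutes the 4 leaves freely, so Aut(G) ≅ S_4 of order 4! = 24.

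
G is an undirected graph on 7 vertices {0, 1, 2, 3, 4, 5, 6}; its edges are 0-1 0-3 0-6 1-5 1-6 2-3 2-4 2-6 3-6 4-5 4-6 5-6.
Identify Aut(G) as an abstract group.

the dihedral group of order 12

Vertex 6 is the unique vertex of degree 6; the remaining 6 vertices each have degree 3 and induce a cycle, so G is the wheel on 7 vertices with hub 6. Every automorphism fixes the hub and acts on the rim 6-cycle, so Aut(G) ≅ Aut(C_6) = D_6 of order 12.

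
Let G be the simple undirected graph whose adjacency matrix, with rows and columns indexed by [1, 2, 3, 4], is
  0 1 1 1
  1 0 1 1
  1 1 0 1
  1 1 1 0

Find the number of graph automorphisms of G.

Every vertex has degree 3, so G is the complete graph K_4. Every bijection on the vertex set is an automorphism of K_4; hence Aut(K_4) ≅ S_4, order 24.

24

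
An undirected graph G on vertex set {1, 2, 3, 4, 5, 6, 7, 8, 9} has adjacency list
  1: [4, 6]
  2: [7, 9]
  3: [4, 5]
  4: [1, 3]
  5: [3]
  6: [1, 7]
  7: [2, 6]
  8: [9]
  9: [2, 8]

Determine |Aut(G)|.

2

The degree sequence is [2, 2, 2, 2, 1, 2, 2, 1, 2]; the two degree-1 vertices 5 and 8 are the ends of a path, so G = P_9. A path has exactly one nontrivial symmetry — reversal — giving Aut(G) of order 2.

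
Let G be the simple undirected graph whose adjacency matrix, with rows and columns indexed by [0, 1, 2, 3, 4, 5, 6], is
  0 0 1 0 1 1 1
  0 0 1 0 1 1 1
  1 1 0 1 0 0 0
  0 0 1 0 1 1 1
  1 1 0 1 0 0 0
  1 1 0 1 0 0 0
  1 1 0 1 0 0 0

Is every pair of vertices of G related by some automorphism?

No

Automorphisms preserve degree, but G has vertices of degree 3 and vertices of degree 4; no automorphism maps one to the other, so G is not vertex-transitive.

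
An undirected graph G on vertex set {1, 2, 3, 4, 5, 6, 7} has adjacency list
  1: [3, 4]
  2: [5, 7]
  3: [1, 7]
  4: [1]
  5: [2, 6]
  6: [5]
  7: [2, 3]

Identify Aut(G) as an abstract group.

C_2

The degree sequence is [2, 2, 2, 1, 2, 1, 2]; the two degree-1 vertices 4 and 6 are the ends of a path, so G = P_7. A path has exactly one nontrivial symmetry — reversal — giving Aut(G) of order 2.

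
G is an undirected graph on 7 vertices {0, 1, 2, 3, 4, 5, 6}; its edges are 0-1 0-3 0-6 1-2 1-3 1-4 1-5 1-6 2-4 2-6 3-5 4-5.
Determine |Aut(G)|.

12

Vertex 1 is the unique vertex of degree 6; the remaining 6 vertices each have degree 3 and induce a cycle, so G is the wheel on 7 vertices with hub 1. Every automorphism fixes the hub and acts on the rim 6-cycle, so Aut(G) ≅ Aut(C_6) = D_6 of order 12.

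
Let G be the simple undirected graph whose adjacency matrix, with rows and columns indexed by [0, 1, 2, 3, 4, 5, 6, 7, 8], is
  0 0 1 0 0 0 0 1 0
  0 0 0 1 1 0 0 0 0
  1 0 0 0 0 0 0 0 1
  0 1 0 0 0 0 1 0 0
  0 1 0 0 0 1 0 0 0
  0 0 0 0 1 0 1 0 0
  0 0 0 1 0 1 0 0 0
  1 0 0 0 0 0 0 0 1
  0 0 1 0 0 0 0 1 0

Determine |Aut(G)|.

80

G has two connected components, {1, 3, 4, 5, 6} and {0, 2, 7, 8}; each is 2-regular, so G = C_5 ⊔ C_4. No automorphism exchanges components of different sizes, hence Aut(G) is the direct product D_4 × D_5, order 80.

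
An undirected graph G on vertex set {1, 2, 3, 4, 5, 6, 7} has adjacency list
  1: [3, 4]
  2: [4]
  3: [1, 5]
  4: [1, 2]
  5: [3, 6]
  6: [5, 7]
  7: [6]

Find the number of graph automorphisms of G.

The degree sequence is [2, 1, 2, 2, 2, 2, 1]; the two degree-1 vertices 2 and 7 are the ends of a path, so G = P_7. A path has exactly one nontrivial symmetry — reversal — giving Aut(G) of order 2.

2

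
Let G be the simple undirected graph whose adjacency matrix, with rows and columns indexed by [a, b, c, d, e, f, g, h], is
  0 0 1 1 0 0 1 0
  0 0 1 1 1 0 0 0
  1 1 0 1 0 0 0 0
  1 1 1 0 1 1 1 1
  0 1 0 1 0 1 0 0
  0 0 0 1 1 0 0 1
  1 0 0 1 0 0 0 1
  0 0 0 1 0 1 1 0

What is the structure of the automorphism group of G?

the dihedral group of order 14

Vertex d is the unique vertex of degree 7; the remaining 7 vertices each have degree 3 and induce a cycle, so G is the wheel on 8 vertices with hub d. Every automorphism fixes the hub and acts on the rim 7-cycle, so Aut(G) ≅ Aut(C_7) = D_7 of order 14.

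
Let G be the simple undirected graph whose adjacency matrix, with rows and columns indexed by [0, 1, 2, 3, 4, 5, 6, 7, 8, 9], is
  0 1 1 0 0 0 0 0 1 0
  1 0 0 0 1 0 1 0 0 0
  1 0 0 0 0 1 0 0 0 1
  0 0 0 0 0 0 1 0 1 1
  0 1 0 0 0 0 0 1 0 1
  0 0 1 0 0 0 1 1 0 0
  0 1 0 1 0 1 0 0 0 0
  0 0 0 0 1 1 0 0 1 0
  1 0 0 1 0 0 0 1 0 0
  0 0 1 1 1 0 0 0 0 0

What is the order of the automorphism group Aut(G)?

G is 3-regular on 10 vertices with no triangles and no 4-cycles (girth 5): this is the Petersen graph. Viewing the Petersen graph as the Kneser graph K(5,2) — vertices are 2-subsets of {1,…,5}, edges join disjoint pairs — its automorphisms are exactly the permutations of the 5-element set, so Aut ≅ S_5 of order 120.

120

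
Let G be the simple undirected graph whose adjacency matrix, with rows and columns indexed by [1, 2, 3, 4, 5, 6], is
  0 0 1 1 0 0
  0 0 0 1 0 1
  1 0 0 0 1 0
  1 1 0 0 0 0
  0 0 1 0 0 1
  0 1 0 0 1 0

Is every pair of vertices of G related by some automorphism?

Yes

Every vertex has degree 2 and the graph is connected, so G is the 6-cycle C_6. C_6 has 6 rotations and 6 reflections, so Aut(C_6) ≅ D_6 of order 12. This group acts transitively on the 6 vertices.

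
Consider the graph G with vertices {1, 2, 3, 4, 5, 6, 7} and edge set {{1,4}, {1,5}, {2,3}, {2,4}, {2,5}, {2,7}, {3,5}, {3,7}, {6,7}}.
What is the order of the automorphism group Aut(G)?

1

Degrees alone do not determine every vertex (e.g. 1 and 4 both have degree 2), but their neighbour-degree multisets differ: N(1) has degrees [2, 3] while N(4) has degrees [2, 4]. Repeating this refinement separates all vertices, so the only automorphism is the identity.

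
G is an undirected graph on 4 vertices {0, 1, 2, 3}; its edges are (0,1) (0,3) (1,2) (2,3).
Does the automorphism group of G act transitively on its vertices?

G is 2-regular and bipartite on 2^2 = 4 vertices with girth 4; it is the hypercube graph Q_2. Aut(Q_2) consists of the signed permutations of the 2 coordinate axes: 2! permutations times 2^2 sign flips, so |Aut| = 2^2·2! = 8. Under this action every vertex can be carried to every other, so G is vertex-transitive.

Yes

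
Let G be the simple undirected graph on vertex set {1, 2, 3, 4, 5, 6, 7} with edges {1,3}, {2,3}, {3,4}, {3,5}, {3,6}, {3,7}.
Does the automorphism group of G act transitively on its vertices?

Vertex 3 is the only vertex of degree 6, so every automorphism fixes it; G is not vertex-transitive.

No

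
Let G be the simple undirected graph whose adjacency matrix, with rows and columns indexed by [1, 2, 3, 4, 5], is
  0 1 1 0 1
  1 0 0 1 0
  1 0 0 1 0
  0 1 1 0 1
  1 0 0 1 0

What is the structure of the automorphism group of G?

S_2 × S_3

The vertices split by degree into {1, 4} (degree 3) and {2, 3, 5} (degree 2); every edge runs between the two parts, so G is the complete bipartite graph K_{2,3}. Automorphisms preserve the bipartition setwise (since the parts differ in size) and act as S_2 × S_3 within it; |Aut| = 12.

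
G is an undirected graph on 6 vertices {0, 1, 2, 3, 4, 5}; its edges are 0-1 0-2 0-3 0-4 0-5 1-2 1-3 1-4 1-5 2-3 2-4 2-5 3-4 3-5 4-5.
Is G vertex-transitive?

All 6 vertices are pairwise adjacent: G = K_6. Every bijection on the vertex set is an automorphism of K_6; hence Aut(K_6) ≅ S_6, order 720. Under this action every vertex can be carried to every other, so G is vertex-transitive.

Yes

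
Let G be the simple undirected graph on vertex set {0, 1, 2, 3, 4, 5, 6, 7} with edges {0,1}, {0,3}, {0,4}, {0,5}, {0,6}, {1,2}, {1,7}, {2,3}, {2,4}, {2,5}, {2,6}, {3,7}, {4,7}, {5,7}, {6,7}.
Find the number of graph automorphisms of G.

The vertices split by degree into {0, 2, 7} (degree 5) and {1, 3, 4, 5, 6} (degree 3); every edge runs between the two parts, so G is the complete bipartite graph K_{3,5}. Automorphisms preserve the bipartition setwise (since the parts differ in size) and act as S_5 × S_3 within it; |Aut| = 720.

720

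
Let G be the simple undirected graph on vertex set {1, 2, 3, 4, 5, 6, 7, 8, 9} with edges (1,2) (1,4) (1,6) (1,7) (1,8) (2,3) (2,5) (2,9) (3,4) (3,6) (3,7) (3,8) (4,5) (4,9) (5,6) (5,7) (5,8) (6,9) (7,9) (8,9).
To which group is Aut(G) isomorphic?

S_5 × S_4

The vertices split by degree into {1, 3, 5, 9} (degree 5) and {2, 4, 6, 7, 8} (degree 4); every edge runs between the two parts, so G is the complete bipartite graph K_{4,5}. The parts have unequal sizes, so no automorphism swaps them; each part is permuted independently, giving S_5 × S_4 of order 5!·4! = 2880.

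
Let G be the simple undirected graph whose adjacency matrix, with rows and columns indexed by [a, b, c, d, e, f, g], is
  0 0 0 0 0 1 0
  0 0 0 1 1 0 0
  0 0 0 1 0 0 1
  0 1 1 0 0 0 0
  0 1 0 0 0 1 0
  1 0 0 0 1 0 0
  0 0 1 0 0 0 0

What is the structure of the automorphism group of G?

The degree sequence is [1, 2, 2, 2, 2, 2, 1]; the two degree-1 vertices a and g are the ends of a path, so G = P_7. The only nontrivial automorphism of a path is the end-to-end reflection, so Aut(G) ≅ Z_2.

C_2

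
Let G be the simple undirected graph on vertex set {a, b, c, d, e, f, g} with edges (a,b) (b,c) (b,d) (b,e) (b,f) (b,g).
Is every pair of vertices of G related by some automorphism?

No

Vertex b is the only vertex of degree 6, so every automorphism fixes it; G is not vertex-transitive.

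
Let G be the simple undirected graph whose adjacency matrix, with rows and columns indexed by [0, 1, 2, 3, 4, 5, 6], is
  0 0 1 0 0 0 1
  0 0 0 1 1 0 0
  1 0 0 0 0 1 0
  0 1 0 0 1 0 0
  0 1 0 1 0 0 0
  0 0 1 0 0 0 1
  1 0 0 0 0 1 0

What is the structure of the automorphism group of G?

D_4 × D_3

G has two connected components, {0, 2, 5, 6} and {1, 3, 4}; each is 2-regular, so G = C_4 ⊔ C_3. No automorphism exchanges components of different sizes, hence Aut(G) is the direct product D_4 × D_3, order 48.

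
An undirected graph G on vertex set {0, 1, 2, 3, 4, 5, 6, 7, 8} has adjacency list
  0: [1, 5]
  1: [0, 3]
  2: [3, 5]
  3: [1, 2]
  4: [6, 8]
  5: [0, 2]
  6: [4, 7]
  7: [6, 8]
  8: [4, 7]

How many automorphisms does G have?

80

G has two connected components, {0, 1, 2, 3, 5} and {4, 6, 7, 8}; each is 2-regular, so G = C_5 ⊔ C_4. No automorphism exchanges components of different sizes, hence Aut(G) is the direct product D_5 × D_4, order 80.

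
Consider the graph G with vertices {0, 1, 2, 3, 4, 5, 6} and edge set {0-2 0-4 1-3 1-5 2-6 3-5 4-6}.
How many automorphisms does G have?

48

G has two connected components, {0, 2, 4, 6} and {1, 3, 5}; each is 2-regular, so G = C_4 ⊔ C_3. No automorphism exchanges components of different sizes, hence Aut(G) is the direct product D_4 × D_3, order 48.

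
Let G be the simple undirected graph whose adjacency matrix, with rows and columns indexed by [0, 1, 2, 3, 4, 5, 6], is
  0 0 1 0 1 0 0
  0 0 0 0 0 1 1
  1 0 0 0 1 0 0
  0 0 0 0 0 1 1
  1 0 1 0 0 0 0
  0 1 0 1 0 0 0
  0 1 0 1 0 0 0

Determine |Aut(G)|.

G has two connected components, {1, 3, 5, 6} and {0, 2, 4}; each is 2-regular, so G = C_4 ⊔ C_3. No automorphism exchanges components of different sizes, hence Aut(G) is the direct product D_3 × D_4, order 48.

48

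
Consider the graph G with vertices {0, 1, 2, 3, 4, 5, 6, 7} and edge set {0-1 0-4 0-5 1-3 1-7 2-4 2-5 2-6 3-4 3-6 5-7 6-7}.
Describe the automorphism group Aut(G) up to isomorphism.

G is 3-regular and bipartite on 2^3 = 8 vertices with girth 4; it is the hypercube graph Q_3. Aut(Q_3) consists of the signed permutations of the 3 coordinate axes: 3! permutations times 2^3 sign flips, so |Aut| = 2^3·3! = 48.

the hyperoctahedral group B_3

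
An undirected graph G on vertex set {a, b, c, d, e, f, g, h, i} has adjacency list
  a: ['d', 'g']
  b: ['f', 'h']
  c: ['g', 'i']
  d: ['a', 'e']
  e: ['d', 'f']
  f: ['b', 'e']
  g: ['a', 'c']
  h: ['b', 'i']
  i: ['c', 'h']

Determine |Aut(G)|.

G is 2-regular and connected on 9 vertices, i.e. the cycle C_9. C_9 has 9 rotations and 9 reflections, so Aut(C_9) ≅ D_9 of order 18.

18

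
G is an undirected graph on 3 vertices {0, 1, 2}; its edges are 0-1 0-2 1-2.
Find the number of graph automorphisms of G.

Every vertex has degree 2, so G is the complete graph K_3. Any permutation of the 3 vertices preserves K_3, so Aut(K_3) = S_3 of order 3! = 6.

6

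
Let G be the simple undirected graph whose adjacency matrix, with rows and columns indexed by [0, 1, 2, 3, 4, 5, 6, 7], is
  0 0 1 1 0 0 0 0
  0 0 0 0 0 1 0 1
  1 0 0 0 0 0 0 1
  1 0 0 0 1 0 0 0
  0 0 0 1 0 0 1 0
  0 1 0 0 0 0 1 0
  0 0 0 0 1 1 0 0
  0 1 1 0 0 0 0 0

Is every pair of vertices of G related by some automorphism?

Yes

Every vertex has degree 2 and the graph is connected, so G is the 8-cycle C_8. C_8 has 8 rotations and 8 reflections, so Aut(C_8) ≅ D_8 of order 16. This group acts transitively on the 8 vertices.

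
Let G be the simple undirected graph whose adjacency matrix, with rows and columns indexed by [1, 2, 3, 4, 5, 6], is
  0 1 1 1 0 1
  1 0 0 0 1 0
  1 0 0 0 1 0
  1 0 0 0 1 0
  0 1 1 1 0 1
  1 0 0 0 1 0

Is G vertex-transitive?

No

Automorphisms preserve degree, but G has vertices of degree 2 and vertices of degree 4; no automorphism maps one to the other, so G is not vertex-transitive.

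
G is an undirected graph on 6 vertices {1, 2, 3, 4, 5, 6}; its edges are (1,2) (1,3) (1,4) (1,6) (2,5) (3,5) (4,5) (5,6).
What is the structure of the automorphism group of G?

The vertices split by degree into {1, 5} (degree 4) and {2, 3, 4, 6} (degree 2); every edge runs between the two parts, so G is the complete bipartite graph K_{2,4}. The parts have unequal sizes, so no automorphism swaps them; each part is permuted independently, giving S_2 × S_4 of order 2!·4! = 48.

S_2 × S_4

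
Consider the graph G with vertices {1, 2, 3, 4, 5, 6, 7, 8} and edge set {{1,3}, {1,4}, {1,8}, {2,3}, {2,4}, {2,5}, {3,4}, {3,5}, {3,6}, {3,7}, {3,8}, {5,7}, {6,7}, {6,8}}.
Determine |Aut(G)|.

14

Vertex 3 is the unique vertex of degree 7; the remaining 7 vertices each have degree 3 and induce a cycle, so G is the wheel on 8 vertices with hub 3. Every automorphism fixes the hub and acts on the rim 7-cycle, so Aut(G) ≅ Aut(C_7) = D_7 of order 14.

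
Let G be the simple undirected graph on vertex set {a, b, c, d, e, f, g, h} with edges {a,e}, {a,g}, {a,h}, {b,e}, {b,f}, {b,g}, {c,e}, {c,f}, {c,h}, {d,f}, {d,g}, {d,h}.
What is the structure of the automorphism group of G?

G is 3-regular and bipartite on 2^3 = 8 vertices with girth 4; it is the hypercube graph Q_3. Aut(Q_3) consists of the signed permutations of the 3 coordinate axes: 3! permutations times 2^3 sign flips, so |Aut| = 2^3·3! = 48.

Z_2^3 ⋊ S_3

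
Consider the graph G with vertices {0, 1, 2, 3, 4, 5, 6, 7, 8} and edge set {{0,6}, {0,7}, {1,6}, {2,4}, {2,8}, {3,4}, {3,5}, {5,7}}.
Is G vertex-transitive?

No

Automorphisms preserve degree, but G has vertices of degree 1 and vertices of degree 2; no automorphism maps one to the other, so G is not vertex-transitive.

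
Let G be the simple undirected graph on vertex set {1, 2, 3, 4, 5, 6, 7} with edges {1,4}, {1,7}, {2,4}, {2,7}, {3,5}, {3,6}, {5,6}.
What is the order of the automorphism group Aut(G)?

G has two connected components, {1, 2, 4, 7} and {3, 5, 6}; each is 2-regular, so G = C_4 ⊔ C_3. The components are non-isomorphic (different sizes), so Aut(G) = Aut(C_4) × Aut(C_3) = D_4 × D_3 of order 8·6 = 48.

48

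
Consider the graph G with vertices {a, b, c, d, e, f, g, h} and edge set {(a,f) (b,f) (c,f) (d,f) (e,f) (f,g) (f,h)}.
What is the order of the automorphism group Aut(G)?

5040

Vertex f has degree 7 and every other vertex has degree 1, so G is the star K_{1,7} with centre f. Any automorphism fixes the centre and permutes the 7 leaves freely, so Aut(G) ≅ S_7 of order 7! = 5040.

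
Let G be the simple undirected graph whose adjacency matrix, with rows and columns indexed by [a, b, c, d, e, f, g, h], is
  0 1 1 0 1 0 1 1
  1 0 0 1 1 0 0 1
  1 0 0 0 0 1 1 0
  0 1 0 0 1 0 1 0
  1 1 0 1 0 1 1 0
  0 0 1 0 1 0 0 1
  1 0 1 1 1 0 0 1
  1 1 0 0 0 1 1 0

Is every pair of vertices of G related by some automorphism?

Automorphisms preserve degree, but G has vertices of degree 3 and vertices of degree 5; no automorphism maps one to the other, so G is not vertex-transitive.

No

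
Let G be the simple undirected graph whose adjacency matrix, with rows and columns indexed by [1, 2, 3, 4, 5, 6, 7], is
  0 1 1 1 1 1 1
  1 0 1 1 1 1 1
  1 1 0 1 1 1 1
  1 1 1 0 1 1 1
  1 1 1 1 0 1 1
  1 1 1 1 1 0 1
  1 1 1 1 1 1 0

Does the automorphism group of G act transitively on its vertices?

Yes

All 7 vertices are pairwise adjacent: G = K_7. Any permutation of the 7 vertices preserves K_7, so Aut(K_7) = S_7 of order 7! = 5040. Under this action every vertex can be carried to every other, so G is vertex-transitive.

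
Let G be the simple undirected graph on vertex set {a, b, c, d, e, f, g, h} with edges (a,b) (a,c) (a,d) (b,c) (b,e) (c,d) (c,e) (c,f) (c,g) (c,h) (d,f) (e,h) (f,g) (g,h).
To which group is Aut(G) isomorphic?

D_7

Vertex c is the unique vertex of degree 7; the remaining 7 vertices each have degree 3 and induce a cycle, so G is the wheel on 8 vertices with hub c. Every automorphism fixes the hub and acts on the rim 7-cycle, so Aut(G) ≅ Aut(C_7) = D_7 of order 14.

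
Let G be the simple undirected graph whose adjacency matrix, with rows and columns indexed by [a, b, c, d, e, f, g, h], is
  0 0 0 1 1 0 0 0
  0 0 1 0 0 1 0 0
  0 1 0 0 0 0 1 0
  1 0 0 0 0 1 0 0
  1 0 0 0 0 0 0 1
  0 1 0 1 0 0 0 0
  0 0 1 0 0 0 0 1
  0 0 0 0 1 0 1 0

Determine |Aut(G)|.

16

Every vertex has degree 2 and the graph is connected, so G is the 8-cycle C_8. C_8 has 8 rotations and 8 reflections, so Aut(C_8) ≅ D_8 of order 16.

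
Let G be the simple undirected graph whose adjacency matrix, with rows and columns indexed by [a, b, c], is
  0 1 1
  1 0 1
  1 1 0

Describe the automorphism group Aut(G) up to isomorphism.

All 3 vertices are pairwise adjacent: G = K_3. Any permutation of the 3 vertices preserves K_3, so Aut(K_3) = S_3 of order 3! = 6.

S_3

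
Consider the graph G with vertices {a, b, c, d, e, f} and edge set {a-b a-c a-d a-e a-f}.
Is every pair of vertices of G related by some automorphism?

Vertex a is the only vertex of degree 5, so every automorphism fixes it; G is not vertex-transitive.

No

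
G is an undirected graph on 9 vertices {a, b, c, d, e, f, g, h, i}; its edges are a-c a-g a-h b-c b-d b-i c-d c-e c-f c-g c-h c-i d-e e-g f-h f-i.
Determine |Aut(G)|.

16

Vertex c is the unique vertex of degree 8; the remaining 8 vertices each have degree 3 and induce a cycle, so G is the wheel on 9 vertices with hub c. With the hub fixed, the remaining symmetry is that of the rim cycle C_8, giving the dihedral group D_8.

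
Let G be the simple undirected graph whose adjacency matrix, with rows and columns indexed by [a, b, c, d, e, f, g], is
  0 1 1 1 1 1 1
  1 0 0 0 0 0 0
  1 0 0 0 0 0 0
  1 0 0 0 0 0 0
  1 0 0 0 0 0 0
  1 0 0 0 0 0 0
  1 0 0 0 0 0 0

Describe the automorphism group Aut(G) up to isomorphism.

the symmetric group on 6 letters

Vertex a has degree 6 and every other vertex has degree 1, so G is the star K_{1,6} with centre a. Any automorphism fixes the centre and permutes the 6 leaves freely, so Aut(G) ≅ S_6 of order 6! = 720.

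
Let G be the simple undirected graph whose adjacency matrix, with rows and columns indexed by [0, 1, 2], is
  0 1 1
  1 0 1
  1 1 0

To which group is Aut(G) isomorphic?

Every vertex has degree 2, so G is the complete graph K_3. Any permutation of the 3 vertices preserves K_3, so Aut(K_3) = S_3 of order 3! = 6.

the symmetric group on 3 letters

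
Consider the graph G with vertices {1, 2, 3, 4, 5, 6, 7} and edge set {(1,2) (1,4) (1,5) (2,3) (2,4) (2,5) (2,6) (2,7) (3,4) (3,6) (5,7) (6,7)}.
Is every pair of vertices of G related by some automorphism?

Vertex 2 is the only vertex of degree 6, so every automorphism fixes it; G is not vertex-transitive.

No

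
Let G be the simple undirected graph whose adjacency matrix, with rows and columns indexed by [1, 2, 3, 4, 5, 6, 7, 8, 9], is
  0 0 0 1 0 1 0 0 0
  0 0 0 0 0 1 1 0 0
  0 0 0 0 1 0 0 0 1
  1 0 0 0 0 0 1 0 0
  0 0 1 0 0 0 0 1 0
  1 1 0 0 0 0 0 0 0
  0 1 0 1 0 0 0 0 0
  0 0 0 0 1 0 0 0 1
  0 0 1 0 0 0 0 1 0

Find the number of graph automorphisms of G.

80

G has two connected components, {1, 2, 4, 6, 7} and {3, 5, 8, 9}; each is 2-regular, so G = C_5 ⊔ C_4. The components are non-isomorphic (different sizes), so Aut(G) = Aut(C_4) × Aut(C_5) = D_4 × D_5 of order 8·10 = 80.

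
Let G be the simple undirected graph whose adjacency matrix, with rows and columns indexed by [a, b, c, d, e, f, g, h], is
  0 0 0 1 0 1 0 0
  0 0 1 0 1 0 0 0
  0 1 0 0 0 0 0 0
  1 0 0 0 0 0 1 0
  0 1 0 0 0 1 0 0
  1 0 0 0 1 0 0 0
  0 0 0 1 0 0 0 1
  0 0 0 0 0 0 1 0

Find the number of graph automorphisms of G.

2

The degree sequence is [2, 2, 1, 2, 2, 2, 2, 1]; the two degree-1 vertices c and h are the ends of a path, so G = P_8. The only nontrivial automorphism of a path is the end-to-end reflection, so Aut(G) ≅ Z_2.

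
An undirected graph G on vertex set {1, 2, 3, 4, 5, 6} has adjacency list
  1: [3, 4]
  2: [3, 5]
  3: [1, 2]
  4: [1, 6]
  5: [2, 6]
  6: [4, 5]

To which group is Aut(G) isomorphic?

G is 2-regular and connected on 6 vertices, i.e. the cycle C_6. C_6 has 6 rotations and 6 reflections, so Aut(C_6) ≅ D_6 of order 12.

D_6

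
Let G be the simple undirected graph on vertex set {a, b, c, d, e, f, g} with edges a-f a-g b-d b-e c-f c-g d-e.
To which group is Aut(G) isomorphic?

D_4 × D_3

G has two connected components, {a, c, f, g} and {b, d, e}; each is 2-regular, so G = C_4 ⊔ C_3. No automorphism exchanges components of different sizes, hence Aut(G) is the direct product D_4 × D_3, order 48.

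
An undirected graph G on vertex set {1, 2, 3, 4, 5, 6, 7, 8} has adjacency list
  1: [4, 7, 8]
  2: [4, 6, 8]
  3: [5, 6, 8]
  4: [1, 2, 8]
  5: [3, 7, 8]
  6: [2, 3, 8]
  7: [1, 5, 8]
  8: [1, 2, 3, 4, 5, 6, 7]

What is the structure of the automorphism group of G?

D_7

Vertex 8 is the unique vertex of degree 7; the remaining 7 vertices each have degree 3 and induce a cycle, so G is the wheel on 8 vertices with hub 8. With the hub fixed, the remaining symmetry is that of the rim cycle C_7, giving the dihedral group D_7.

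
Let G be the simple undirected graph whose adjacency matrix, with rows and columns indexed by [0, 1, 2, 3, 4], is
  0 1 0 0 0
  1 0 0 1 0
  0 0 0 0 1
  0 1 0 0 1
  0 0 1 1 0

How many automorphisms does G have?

2

The degree sequence is [1, 2, 1, 2, 2]; the two degree-1 vertices 0 and 2 are the ends of a path, so G = P_5. The only nontrivial automorphism of a path is the end-to-end reflection, so Aut(G) ≅ Z_2.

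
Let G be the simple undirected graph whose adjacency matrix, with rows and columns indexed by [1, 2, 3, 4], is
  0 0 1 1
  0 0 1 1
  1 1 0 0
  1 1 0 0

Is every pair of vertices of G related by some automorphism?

G is 2-regular and connected on 4 vertices, i.e. the cycle C_4. The automorphisms of the 4-cycle are exactly the symmetries of a regular 4-gon: the dihedral group D_4, |D_4| = 8. Under this action every vertex can be carried to every other, so G is vertex-transitive.

Yes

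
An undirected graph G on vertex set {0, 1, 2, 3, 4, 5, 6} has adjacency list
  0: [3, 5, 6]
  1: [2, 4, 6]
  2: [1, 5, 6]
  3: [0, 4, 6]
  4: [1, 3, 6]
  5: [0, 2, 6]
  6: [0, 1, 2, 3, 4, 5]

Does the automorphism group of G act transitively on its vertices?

Vertex 6 is the only vertex of degree 6, so every automorphism fixes it; G is not vertex-transitive.

No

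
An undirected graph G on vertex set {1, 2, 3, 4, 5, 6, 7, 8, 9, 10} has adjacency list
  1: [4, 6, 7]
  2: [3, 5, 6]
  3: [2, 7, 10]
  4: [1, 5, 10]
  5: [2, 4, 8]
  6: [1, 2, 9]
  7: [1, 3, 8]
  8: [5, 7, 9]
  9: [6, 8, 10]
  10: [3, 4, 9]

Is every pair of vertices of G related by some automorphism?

G is 3-regular on 10 vertices with no triangles and no 4-cycles (girth 5): this is the Petersen graph. It is a classical fact that the Petersen graph has automorphism group S_5 (order 120), arising from its description as the Kneser graph K(5,2). This group acts transitively on the 10 vertices.

Yes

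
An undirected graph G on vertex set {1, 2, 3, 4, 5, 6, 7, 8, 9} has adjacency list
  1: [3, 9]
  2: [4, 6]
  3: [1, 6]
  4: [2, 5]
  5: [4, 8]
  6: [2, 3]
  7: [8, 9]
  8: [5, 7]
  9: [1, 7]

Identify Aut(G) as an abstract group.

G is 2-regular and connected on 9 vertices, i.e. the cycle C_9. C_9 has 9 rotations and 9 reflections, so Aut(C_9) ≅ D_9 of order 18.

D_9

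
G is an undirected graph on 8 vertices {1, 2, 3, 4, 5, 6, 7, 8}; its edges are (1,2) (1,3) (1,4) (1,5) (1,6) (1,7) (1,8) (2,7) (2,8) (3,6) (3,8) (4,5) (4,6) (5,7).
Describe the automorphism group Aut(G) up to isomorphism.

Vertex 1 is the unique vertex of degree 7; the remaining 7 vertices each have degree 3 and induce a cycle, so G is the wheel on 8 vertices with hub 1. With the hub fixed, the remaining symmetry is that of the rim cycle C_7, giving the dihedral group D_7.

the dihedral group of order 14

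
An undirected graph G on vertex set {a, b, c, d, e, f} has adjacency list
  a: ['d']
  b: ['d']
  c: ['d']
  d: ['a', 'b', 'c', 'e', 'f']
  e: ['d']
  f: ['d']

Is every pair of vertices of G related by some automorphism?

Vertex d is the only vertex of degree 5, so every automorphism fixes it; G is not vertex-transitive.

No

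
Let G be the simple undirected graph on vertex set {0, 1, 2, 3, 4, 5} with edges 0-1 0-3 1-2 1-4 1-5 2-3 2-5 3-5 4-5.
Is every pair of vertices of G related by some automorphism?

Automorphisms preserve degree, but G has vertices of degree 2 and vertices of degree 4; no automorphism maps one to the other, so G is not vertex-transitive.

No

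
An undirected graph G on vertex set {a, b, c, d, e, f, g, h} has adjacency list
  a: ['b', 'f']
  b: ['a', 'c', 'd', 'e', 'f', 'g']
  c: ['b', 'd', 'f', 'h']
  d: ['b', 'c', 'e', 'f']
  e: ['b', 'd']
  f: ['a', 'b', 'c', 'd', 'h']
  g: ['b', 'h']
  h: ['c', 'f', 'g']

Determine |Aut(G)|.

1

Degrees alone do not determine every vertex (e.g. a and e both have degree 2), but their neighbour-degree multisets differ: N(a) has degrees [5, 6] while N(e) has degrees [4, 6]. Repeating this refinement separates all vertices, so the only automorphism is the identity.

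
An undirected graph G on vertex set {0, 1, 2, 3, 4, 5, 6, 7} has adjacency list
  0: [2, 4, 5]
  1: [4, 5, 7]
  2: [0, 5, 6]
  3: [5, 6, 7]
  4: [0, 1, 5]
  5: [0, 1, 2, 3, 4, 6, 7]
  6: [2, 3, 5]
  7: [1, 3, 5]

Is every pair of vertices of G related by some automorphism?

No

Vertex 5 is the only vertex of degree 7, so every automorphism fixes it; G is not vertex-transitive.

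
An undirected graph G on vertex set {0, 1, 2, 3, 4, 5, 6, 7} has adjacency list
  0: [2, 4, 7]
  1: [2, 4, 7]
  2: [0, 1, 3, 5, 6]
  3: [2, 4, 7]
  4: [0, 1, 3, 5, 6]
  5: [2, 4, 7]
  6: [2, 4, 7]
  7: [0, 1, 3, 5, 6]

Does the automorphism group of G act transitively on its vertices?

No

Automorphisms preserve degree, but G has vertices of degree 3 and vertices of degree 5; no automorphism maps one to the other, so G is not vertex-transitive.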